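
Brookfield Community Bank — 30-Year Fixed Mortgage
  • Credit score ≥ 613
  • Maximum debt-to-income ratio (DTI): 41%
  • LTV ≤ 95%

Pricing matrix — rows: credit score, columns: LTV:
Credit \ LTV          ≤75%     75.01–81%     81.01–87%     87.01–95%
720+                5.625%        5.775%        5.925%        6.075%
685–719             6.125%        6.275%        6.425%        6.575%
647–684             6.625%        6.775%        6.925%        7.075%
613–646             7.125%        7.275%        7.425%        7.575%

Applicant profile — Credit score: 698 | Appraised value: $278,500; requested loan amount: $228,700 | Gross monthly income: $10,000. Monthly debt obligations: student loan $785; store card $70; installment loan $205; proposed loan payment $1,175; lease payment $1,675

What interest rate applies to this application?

6.425%

Credit score 698 ≥ 613; Total monthly debts = (785 + 70 + 205 + 1,175 + 1,675) = 3,910. Debt-to-income = 3,910/10,000 = 39.1% — meets 41% limit
Loan-to-value = 228,700/278,500 = 82.1% — pass (95% max)
Row: 698 falls in 685–719. Column: 82.1% falls in 81.01–87%. Rate = 6.425%.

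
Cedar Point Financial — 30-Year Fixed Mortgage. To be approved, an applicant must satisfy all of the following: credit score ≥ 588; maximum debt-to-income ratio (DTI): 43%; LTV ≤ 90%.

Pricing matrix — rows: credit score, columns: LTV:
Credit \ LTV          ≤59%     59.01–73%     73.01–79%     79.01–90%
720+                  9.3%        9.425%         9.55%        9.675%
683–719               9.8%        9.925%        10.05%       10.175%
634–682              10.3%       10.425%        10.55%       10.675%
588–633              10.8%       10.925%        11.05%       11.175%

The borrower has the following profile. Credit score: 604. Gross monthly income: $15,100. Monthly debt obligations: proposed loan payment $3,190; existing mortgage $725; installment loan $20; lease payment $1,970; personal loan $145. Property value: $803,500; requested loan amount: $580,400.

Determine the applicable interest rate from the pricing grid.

10.925%

Credit score 604 ≥ 588; Total monthly debts = (3,190 + 725 + 20 + 1,970 + 145) = 6,050. DTI: 6,050 ÷ 15,100 = 40.1%, within the 43% cap
LTV: 580,400 ÷ 803,500 = 72.2%, within 90% cap
Score 604 is in the 588–633 band; LTV 72.2% is in the 59.01–73% band → 10.925%.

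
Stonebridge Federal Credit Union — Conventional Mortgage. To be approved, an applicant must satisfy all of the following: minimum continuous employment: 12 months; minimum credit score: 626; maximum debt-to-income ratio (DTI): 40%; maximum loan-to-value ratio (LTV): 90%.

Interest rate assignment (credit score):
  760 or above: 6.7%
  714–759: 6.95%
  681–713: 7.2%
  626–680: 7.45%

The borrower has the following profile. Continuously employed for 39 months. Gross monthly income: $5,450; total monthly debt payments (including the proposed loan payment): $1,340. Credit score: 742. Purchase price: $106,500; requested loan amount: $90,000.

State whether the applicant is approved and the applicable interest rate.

Approved at 6.95%

Credit score 742 ≥ 626 (meets minimum)
LTV: 90,000 ÷ 106,500 = 84.5%, within 90% cap
Debt-to-income = 1,340/5,450 = 24.6% — meets 40% limit
Employment 39 ≥ 12 months
All requirements met. Score 742 falls in the 714–759 tier → 6.95%.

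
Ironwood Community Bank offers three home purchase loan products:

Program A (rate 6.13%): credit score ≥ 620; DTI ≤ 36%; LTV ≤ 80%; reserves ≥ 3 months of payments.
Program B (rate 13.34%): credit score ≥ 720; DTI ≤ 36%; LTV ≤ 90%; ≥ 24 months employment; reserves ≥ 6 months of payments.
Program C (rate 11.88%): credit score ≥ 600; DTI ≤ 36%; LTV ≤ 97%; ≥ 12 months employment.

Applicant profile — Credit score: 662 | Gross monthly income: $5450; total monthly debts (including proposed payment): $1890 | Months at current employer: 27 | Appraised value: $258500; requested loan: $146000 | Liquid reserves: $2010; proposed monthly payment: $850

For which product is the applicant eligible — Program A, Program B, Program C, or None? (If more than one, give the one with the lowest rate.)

Program C

DTI = 1,890/5,450 = 34.7%.
LTV = 146,000/258,500 = 56.5%.
Reserves = 2,010/850 = 2.4 months.
Program A: score 662 ≥ 620; DTI 34.7% ≤ 36%; LTV 56.5% ≤ 80%; reserves 2.4 < 3 mo → does not qualify.
Program B: score 662 < 720; DTI 34.7% ≤ 36%; LTV 56.5% ≤ 90%; employment 27 ≥ 24 mo; reserves 2.4 < 6 mo → does not qualify.
Program C: score 662 ≥ 600; DTI 34.7% ≤ 36%; LTV 56.5% ≤ 97%; employment 27 ≥ 12 mo → qualifies.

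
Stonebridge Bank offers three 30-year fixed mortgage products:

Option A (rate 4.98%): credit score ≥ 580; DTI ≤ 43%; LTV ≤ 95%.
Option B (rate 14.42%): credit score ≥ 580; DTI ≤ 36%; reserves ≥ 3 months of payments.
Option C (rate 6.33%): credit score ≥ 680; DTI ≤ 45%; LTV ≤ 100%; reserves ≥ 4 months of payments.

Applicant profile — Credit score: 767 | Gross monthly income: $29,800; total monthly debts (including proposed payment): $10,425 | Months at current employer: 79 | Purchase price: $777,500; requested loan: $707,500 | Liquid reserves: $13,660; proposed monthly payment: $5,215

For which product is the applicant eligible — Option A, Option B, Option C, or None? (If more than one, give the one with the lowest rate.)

DTI = 10,425/29,800 = 35%.
LTV = 707,500/777,500 = 91%.
Reserves = 13,660/5,215 = 2.6 months.
Option A: score 767 ≥ 580; DTI 35% ≤ 43%; LTV 91% ≤ 95% → qualifies.
Option B: score 767 ≥ 580; DTI 35% ≤ 36%; reserves 2.6 < 3 mo → does not qualify.
Option C: score 767 ≥ 680; DTI 35% ≤ 45%; LTV 91% ≤ 100%; reserves 2.6 < 4 mo → does not qualify.

Option A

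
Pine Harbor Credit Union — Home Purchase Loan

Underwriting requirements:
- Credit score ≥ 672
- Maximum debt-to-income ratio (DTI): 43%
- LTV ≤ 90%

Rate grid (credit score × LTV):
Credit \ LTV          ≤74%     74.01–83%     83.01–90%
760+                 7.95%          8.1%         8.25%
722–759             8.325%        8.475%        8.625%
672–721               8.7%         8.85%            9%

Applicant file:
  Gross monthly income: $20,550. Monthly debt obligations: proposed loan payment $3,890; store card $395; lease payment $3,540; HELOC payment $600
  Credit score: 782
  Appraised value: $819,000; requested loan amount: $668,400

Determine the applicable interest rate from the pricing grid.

8.1%

Credit score 782 ≥ 672; Total monthly debts = (3,890 + 395 + 3,540 + 600) = 8,425. Debt-to-income = 8,425/20,550 = 41% — meets 43% limit
LTV: 668,400 ÷ 819,000 = 81.6%, within 90% cap
Score 782 is in the 760+ band; LTV 81.6% is in the 74.01–83% band → 8.1%.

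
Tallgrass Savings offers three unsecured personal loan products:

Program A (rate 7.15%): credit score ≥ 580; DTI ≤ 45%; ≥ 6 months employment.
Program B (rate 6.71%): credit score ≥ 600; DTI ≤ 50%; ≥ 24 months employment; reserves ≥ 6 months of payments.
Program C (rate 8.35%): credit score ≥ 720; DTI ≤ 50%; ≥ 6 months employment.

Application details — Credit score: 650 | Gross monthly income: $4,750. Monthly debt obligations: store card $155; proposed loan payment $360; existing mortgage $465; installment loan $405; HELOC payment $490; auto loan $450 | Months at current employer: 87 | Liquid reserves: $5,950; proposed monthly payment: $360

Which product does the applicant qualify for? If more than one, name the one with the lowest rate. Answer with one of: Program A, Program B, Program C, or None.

Program B

Total debts = (155 + 360 + 465 + 405 + 490 + 450) = 2,325; DTI = 2,325/4,750 = 48.9%.
Reserves = 5,950/360 = 16.5 months.
Program A: score 650 ≥ 580; DTI 48.9% > 45%; employment 87 ≥ 6 mo → does not qualify.
Program B: score 650 ≥ 600; DTI 48.9% ≤ 50%; employment 87 ≥ 24 mo; reserves 16.5 ≥ 6 mo → qualifies.
Program C: score 650 < 720; DTI 48.9% ≤ 50%; employment 87 ≥ 6 mo → does not qualify.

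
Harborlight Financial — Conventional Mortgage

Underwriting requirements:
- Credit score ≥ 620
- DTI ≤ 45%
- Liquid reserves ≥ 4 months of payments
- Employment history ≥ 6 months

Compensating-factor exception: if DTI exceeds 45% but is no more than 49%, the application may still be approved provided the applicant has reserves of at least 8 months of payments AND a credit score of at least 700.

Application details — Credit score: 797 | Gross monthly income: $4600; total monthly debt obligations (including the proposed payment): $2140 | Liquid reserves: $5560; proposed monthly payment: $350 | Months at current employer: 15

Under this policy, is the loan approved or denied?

Approved

Credit score 797 ≥ 620 (meets base)
DTI = 2,140/4,600 = 46.5% > 45% — standard DTI limit exceeded.
Liquid reserves cover 5,560/350 = 15.9 months — ≥ 4 required
Employment 15 ≥ 6 months
DTI 46.5% is within the 45%–49% exception band; checking compensating factors.
Override check — reserves: 15.9 mo (ok); score: 797 (ok).
Both compensating conditions met → exception applies.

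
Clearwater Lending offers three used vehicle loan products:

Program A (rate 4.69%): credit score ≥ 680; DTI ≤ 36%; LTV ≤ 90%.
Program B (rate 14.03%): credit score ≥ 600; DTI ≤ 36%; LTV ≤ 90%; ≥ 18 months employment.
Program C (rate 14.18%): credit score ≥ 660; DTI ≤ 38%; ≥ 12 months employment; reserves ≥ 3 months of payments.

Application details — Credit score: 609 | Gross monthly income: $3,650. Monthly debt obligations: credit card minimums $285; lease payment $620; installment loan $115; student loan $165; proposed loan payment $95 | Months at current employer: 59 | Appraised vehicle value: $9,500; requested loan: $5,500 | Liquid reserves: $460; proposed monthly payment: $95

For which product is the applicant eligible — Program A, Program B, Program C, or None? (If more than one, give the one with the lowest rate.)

Program B

Total debts = (285 + 620 + 115 + 165 + 95) = 1,280; DTI = 1,280/3,650 = 35.1%.
LTV = 5,500/9,500 = 57.9%.
Reserves = 460/95 = 4.8 months.
Program A: score 609 < 680; DTI 35.1% ≤ 36%; LTV 57.9% ≤ 90% → does not qualify.
Program B: score 609 ≥ 600; DTI 35.1% ≤ 36%; LTV 57.9% ≤ 90%; employment 59 ≥ 18 mo → qualifies.
Program C: score 609 < 660; DTI 35.1% ≤ 38%; employment 59 ≥ 12 mo; reserves 4.8 ≥ 3 mo → does not qualify.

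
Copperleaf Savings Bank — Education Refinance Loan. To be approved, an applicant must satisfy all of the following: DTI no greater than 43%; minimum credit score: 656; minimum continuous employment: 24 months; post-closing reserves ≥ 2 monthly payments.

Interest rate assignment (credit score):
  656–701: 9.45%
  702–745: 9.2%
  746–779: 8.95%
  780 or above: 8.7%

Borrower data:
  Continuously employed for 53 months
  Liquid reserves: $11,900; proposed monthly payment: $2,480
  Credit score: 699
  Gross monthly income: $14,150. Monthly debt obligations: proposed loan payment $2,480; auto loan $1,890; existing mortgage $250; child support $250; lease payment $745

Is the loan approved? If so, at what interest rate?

Approved at 9.45%

Credit score 699 ≥ 656 (meets minimum)
Total monthly debts = (2,480 + 1,890 + 250 + 250 + 745) = 5,615. Debt-to-income = 5,615/14,150 = 39.7% — meets 43% limit
Liquid reserves cover 11,900/2,480 = 4.8 months — ≥ 2 required
Employment 53 ≥ 24 months
All requirements met. Score 699 falls in the 656–701 tier → 9.45%.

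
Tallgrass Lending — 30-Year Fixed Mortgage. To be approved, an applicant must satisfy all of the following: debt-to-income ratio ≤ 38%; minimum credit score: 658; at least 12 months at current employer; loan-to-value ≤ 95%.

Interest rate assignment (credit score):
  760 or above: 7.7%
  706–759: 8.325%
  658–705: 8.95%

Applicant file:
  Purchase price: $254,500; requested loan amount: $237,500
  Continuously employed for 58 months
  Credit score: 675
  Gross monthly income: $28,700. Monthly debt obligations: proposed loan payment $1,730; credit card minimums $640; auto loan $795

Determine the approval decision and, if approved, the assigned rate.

Credit score 675 ≥ 658 (meets minimum)
Employment 58 ≥ 12 months
LTV = 237,500/254,500 = 93.3% ≤ 95%
Total monthly debts = (1,730 + 640 + 795) = 3,165. Debt-to-income = 3,165/28,700 = 11% — meets 38% limit
All requirements met. Score 675 falls in the 658–705 tier → 8.95%.

Approved at 8.95%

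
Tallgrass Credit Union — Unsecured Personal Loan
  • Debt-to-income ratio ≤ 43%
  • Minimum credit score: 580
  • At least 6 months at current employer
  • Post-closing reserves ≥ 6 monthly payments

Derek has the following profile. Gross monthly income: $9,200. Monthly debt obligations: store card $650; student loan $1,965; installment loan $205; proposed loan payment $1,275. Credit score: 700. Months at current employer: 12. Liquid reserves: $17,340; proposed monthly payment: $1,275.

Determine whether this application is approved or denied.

Total monthly debts = (650 + 1,965 + 205 + 1,275) = 4,095. DTI = 4,095/9,200 = 44.5% > 43%
Credit score 700 ≥ 580 (meets)
Employment 12 ≥ 6 months
Liquid reserves cover 17,340/1,275 = 13.6 months — ≥ 6 required
Fails on DTI.

Denied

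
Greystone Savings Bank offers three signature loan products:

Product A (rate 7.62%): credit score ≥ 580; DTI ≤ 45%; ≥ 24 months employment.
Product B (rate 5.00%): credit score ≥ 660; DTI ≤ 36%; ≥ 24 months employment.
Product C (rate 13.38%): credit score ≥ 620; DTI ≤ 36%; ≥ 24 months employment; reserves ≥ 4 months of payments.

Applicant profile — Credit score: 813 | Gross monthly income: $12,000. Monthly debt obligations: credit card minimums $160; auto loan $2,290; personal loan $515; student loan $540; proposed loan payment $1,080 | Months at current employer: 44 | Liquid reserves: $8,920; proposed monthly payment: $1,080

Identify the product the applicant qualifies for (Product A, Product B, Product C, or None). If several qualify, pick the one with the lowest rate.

Product A

Total debts = (160 + 2,290 + 515 + 540 + 1,080) = 4,585; DTI = 4,585/12,000 = 38.2%.
Reserves = 8,920/1,080 = 8.3 months.
Product A: score 813 ≥ 580; DTI 38.2% ≤ 45%; employment 44 ≥ 24 mo → qualifies.
Product B: score 813 ≥ 660; DTI 38.2% > 36%; employment 44 ≥ 24 mo → does not qualify.
Product C: score 813 ≥ 620; DTI 38.2% > 36%; employment 44 ≥ 24 mo; reserves 8.3 ≥ 4 mo → does not qualify.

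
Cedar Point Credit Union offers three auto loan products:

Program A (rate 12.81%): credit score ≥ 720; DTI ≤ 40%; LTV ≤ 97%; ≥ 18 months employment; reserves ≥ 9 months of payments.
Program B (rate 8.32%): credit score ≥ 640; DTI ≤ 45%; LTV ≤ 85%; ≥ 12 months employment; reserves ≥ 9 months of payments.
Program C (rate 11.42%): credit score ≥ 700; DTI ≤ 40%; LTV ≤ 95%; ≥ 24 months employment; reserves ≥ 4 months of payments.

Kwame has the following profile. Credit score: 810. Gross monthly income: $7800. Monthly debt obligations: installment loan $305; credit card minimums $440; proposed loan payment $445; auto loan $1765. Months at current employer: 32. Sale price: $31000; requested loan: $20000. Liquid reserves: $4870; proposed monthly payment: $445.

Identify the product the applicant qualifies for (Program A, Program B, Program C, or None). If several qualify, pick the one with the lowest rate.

Program B

Total debts = (305 + 440 + 445 + 1,765) = 2,955; DTI = 2,955/7,800 = 37.9%.
LTV = 20,000/31,000 = 64.5%.
Reserves = 4,870/445 = 10.9 months.
Program A: score 810 ≥ 720; DTI 37.9% ≤ 40%; LTV 64.5% ≤ 97%; employment 32 ≥ 18 mo; reserves 10.9 ≥ 9 mo → qualifies.
Program B: score 810 ≥ 640; DTI 37.9% ≤ 45%; LTV 64.5% ≤ 85%; employment 32 ≥ 12 mo; reserves 10.9 ≥ 9 mo → qualifies.
Program C: score 810 ≥ 700; DTI 37.9% ≤ 40%; LTV 64.5% ≤ 95%; employment 32 ≥ 24 mo; reserves 10.9 ≥ 4 mo → qualifies.
Qualifying: Program A, Program B, Program C. Lowest rate is 8.32% → Program B.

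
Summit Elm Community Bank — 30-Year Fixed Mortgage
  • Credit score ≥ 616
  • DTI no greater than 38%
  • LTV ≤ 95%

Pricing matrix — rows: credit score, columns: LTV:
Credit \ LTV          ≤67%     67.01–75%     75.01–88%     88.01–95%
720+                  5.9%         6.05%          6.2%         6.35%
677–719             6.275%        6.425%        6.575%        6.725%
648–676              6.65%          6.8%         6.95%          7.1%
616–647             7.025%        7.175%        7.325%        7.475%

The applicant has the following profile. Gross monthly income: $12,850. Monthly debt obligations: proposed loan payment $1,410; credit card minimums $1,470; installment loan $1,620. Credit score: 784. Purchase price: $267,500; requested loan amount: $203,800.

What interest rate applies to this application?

6.2%

Credit score 784 ≥ 616; Total monthly debts = (1,410 + 1,470 + 1,620) = 4,500. Debt-to-income = 4,500/12,850 = 35% — meets 38% limit
LTV = 203,800/267,500 = 76.2% ≤ 95%
Credit 784 → row 720+; LTV 76.2% → column 75.01–88%. Grid cell → 6.2%.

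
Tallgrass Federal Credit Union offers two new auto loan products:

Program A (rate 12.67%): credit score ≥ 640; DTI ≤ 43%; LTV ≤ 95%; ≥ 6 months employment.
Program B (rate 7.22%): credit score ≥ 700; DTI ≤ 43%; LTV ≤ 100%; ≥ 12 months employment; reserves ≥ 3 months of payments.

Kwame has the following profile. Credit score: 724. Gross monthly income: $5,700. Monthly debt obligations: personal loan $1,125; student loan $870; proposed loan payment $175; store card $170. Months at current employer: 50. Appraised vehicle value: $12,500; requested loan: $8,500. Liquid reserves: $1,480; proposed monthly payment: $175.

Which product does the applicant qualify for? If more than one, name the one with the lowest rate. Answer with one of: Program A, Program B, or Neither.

Program B

Total debts = (1,125 + 870 + 175 + 170) = 2,340; DTI = 2,340/5,700 = 41.1%.
LTV = 8,500/12,500 = 68%.
Reserves = 1,480/175 = 8.5 months.
Program A: score 724 ≥ 640; DTI 41.1% ≤ 43%; LTV 68% ≤ 95%; employment 50 ≥ 6 mo → qualifies.
Program B: score 724 ≥ 700; DTI 41.1% ≤ 43%; LTV 68% ≤ 100%; employment 50 ≥ 12 mo; reserves 8.5 ≥ 3 mo → qualifies.
Qualifying: Program A, Program B. Lowest rate is 7.22% → Program B.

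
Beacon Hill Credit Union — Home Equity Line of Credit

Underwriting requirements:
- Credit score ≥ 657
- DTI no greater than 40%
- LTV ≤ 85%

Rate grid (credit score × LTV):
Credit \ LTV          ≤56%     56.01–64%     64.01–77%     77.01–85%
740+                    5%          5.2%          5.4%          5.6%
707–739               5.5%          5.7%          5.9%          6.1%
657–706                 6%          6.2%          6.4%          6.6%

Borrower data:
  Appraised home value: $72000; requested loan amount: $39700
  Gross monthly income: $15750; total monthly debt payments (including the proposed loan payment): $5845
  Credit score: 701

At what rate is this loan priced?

6%

Credit score 701 ≥ 657; Debt-to-income = 5,845/15,750 = 37.1% — meets 40% limit
LTV: 39,700 ÷ 72,000 = 55.1%, within 85% cap
Credit 701 → row 657–706; LTV 55.1% → column ≤56%. Grid cell → 6%.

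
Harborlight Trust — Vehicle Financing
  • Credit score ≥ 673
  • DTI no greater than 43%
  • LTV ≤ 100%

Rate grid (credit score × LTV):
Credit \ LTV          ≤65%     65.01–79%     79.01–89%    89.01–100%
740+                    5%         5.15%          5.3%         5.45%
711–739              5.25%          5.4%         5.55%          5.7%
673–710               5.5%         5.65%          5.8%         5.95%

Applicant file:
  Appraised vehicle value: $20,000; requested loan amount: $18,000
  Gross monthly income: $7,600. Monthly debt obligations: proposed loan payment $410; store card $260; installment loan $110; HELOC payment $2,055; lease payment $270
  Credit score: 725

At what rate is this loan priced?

5.7%

Credit score 725 ≥ 673; Total monthly debts = (410 + 260 + 110 + 2,055 + 270) = 3,105. DTI: 3,105 ÷ 7,600 = 40.9%, within the 43% cap
Loan-to-value = 18,000/20,000 = 90% — pass (100% max)
Credit 725 → row 711–739; LTV 90% → column 89.01–100%. Grid cell → 5.7%.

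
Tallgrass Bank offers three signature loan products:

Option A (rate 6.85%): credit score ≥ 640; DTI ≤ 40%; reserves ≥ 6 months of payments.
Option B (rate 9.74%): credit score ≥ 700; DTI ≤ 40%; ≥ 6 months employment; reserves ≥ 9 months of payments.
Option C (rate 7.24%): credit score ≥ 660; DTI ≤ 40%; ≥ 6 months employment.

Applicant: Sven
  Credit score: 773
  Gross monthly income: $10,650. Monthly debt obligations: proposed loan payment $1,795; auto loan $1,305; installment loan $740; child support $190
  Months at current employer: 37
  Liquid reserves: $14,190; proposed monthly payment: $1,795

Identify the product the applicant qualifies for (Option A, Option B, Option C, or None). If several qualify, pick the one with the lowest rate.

Option A

Total debts = (1,795 + 1,305 + 740 + 190) = 4,030; DTI = 4,030/10,650 = 37.8%.
Reserves = 14,190/1,795 = 7.9 months.
Option A: score 773 ≥ 640; DTI 37.8% ≤ 40%; reserves 7.9 ≥ 6 mo → qualifies.
Option B: score 773 ≥ 700; DTI 37.8% ≤ 40%; employment 37 ≥ 6 mo; reserves 7.9 < 9 mo → does not qualify.
Option C: score 773 ≥ 660; DTI 37.8% ≤ 40%; employment 37 ≥ 6 mo → qualifies.
Qualifying: Option A, Option C. Lowest rate is 6.85% → Option A.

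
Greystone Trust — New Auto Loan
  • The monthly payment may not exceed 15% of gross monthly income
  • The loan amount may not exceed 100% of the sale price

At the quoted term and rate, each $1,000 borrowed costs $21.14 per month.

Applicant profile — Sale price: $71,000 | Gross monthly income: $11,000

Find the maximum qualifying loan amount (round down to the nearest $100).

$71,000

Payment cap: 15% × $11,000 = $1,650/month.
At $21.14 per $1,000, that supports 1,650/21.14 × 1,000 ≈ $78,051 → $78,000.
LTV cap: 100% × $71,000 = $71,000 → $71,000.
Binding constraint: loan-to-value.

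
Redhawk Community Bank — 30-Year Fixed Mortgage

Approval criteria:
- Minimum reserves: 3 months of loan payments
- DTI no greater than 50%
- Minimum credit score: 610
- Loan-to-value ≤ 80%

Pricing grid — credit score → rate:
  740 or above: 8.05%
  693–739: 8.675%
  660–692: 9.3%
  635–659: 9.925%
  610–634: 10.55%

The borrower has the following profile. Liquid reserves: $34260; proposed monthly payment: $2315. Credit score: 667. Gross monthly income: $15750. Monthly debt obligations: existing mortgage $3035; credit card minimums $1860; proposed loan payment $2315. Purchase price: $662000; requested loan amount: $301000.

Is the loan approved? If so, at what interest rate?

Approved at 9.3%

Credit score 667 ≥ 610 (meets minimum)
Loan-to-value = 301,000/662,000 = 45.5% — pass (80% max)
Liquid reserves cover 34,260/2,315 = 14.8 months — ≥ 3 required
Total monthly debts = (3,035 + 1,860 + 2,315) = 7,210. Debt-to-income = 7,210/15,750 = 45.8% — meets 50% limit
All requirements met. Score 667 falls in the 660–692 tier → 9.3%.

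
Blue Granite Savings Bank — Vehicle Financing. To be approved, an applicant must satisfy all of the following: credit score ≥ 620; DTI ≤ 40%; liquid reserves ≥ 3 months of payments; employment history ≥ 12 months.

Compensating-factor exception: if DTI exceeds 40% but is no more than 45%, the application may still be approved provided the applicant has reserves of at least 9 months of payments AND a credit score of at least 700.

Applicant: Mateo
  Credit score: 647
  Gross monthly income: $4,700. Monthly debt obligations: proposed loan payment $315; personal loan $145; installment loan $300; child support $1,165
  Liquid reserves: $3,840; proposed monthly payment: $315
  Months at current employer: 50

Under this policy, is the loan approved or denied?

Credit score 647 ≥ 620 (meets base)
Total debts = (315 + 145 + 300 + 1,165) = 1,925. DTI: 1,925 ÷ 4,700 = 41%, over the 40% base limit.
Reserves = 3,840/315 = 12.2 months ≥ 3
Employment 50 ≥ 12 months
41% falls in the override range (40%–45%), so the compensating-factor test applies.
Override check — reserves: 12.2 mo (ok); score: 647 (below 700).
Compensating-factor requirement not fully met.

Denied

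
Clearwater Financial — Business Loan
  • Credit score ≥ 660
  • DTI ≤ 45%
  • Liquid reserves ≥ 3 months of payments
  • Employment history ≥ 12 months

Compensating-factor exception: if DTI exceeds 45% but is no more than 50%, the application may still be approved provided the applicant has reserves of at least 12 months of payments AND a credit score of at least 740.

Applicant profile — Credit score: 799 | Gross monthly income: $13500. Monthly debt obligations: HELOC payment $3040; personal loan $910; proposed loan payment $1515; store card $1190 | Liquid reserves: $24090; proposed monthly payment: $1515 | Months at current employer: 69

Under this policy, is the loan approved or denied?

Approved

Credit score 799 ≥ 660 (meets base)
Total debts = (3,040 + 910 + 1,515 + 1,190) = 6,655. DTI: 6,655 ÷ 13,500 = 49.3%, over the 45% base limit.
Reserves: 24,090 ÷ 1,515 = 15.9 months (meets 3-month minimum)
Employment 69 ≥ 12 months
49.3% falls in the override range (45%–50%), so the compensating-factor test applies.
Override check — reserves: 15.9 mo (ok); score: 799 (ok).
Both override conditions satisfied; DTI exception granted.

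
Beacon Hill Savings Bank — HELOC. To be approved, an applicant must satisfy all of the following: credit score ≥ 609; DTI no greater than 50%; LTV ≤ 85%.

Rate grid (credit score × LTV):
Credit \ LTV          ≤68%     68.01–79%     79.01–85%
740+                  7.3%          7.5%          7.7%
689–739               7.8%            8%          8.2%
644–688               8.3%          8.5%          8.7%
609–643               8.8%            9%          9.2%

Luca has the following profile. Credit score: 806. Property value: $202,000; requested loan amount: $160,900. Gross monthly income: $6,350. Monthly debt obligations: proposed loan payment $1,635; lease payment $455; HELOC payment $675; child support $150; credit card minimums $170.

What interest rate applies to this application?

7.7%

Credit score 806 ≥ 609; Total monthly debts = (1,635 + 455 + 675 + 150 + 170) = 3,085. DTI: 3,085 ÷ 6,350 = 48.6%, within the 50% cap
Loan-to-value = 160,900/202,000 = 79.7% — pass (85% max)
Row: 806 falls in 740+. Column: 79.7% falls in 79.01–85%. Rate = 7.7%.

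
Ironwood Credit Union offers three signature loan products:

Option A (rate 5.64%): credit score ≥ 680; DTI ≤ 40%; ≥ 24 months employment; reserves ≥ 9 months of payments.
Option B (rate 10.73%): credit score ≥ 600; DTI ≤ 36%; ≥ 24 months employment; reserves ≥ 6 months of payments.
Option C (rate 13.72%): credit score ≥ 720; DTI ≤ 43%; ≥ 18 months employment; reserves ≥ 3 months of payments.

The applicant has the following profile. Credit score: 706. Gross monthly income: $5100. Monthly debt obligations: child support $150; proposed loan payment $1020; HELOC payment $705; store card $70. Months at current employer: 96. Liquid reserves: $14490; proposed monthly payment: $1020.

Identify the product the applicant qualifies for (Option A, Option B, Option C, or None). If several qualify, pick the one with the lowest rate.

Option A

Total debts = (150 + 1,020 + 705 + 70) = 1,945; DTI = 1,945/5,100 = 38.1%.
Reserves = 14,490/1,020 = 14.2 months.
Option A: score 706 ≥ 680; DTI 38.1% ≤ 40%; employment 96 ≥ 24 mo; reserves 14.2 ≥ 9 mo → qualifies.
Option B: score 706 ≥ 600; DTI 38.1% > 36%; employment 96 ≥ 24 mo; reserves 14.2 ≥ 6 mo → does not qualify.
Option C: score 706 < 720; DTI 38.1% ≤ 43%; employment 96 ≥ 18 mo; reserves 14.2 ≥ 3 mo → does not qualify.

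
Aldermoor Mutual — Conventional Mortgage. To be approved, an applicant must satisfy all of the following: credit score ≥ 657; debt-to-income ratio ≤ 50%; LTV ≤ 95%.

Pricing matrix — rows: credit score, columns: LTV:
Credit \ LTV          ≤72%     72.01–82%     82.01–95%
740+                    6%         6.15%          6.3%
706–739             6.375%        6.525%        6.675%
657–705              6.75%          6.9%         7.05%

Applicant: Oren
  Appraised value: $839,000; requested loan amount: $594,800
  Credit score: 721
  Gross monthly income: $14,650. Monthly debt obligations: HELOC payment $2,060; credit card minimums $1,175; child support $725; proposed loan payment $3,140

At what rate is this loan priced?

Credit score 721 ≥ 657; Total monthly debts = (2,060 + 1,175 + 725 + 3,140) = 7,100. DTI: 7,100 ÷ 14,650 = 48.5%, within the 50% cap
LTV: 594,800 ÷ 839,000 = 70.9%, within 95% cap
Score 721 is in the 706–739 band; LTV 70.9% is in the ≤72% band → 6.375%.

6.375%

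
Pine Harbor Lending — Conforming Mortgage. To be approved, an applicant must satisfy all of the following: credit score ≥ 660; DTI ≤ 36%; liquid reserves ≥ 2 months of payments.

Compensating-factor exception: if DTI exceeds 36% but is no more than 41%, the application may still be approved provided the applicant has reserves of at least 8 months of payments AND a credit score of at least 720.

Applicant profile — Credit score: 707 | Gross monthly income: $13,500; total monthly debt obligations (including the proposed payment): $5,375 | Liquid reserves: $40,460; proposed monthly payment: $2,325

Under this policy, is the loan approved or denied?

Denied

Credit score 707 ≥ 660 (meets base)
DTI: 5,375 ÷ 13,500 = 39.8%, over the 36% base limit.
Reserves = 40,460/2,325 = 17.4 months ≥ 2
39.8% falls in the override range (36%–41%), so the compensating-factor test applies.
Override check — reserves: 17.4 mo (ok); score: 707 (below 720).
Override conditions not both satisfied; exception does not apply.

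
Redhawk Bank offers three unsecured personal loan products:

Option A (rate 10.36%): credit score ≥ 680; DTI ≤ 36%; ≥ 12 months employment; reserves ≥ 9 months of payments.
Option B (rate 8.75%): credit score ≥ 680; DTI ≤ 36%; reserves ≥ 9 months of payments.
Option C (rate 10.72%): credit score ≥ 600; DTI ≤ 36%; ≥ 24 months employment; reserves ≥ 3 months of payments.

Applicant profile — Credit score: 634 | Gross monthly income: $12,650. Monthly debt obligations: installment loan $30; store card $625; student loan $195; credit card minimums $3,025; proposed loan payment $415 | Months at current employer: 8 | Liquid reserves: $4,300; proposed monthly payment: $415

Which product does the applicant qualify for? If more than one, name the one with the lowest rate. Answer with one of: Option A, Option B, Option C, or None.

None

Total debts = (30 + 625 + 195 + 3,025 + 415) = 4,290; DTI = 4,290/12,650 = 33.9%.
Reserves = 4,300/415 = 10.4 months.
Option A: score 634 < 680; DTI 33.9% ≤ 36%; employment 8 < 12 mo; reserves 10.4 ≥ 9 mo → does not qualify.
Option B: score 634 < 680; DTI 33.9% ≤ 36%; reserves 10.4 ≥ 9 mo → does not qualify.
Option C: score 634 ≥ 600; DTI 33.9% ≤ 36%; employment 8 < 24 mo; reserves 10.4 ≥ 3 mo → does not qualify.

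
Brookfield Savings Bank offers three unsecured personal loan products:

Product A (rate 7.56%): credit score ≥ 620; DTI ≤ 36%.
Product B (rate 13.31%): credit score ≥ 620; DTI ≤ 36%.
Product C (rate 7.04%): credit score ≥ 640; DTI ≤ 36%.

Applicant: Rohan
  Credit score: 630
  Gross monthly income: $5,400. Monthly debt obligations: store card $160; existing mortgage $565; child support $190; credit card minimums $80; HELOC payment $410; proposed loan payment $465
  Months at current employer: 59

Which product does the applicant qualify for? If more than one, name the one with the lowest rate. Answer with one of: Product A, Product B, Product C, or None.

Product A

Total debts = (160 + 565 + 190 + 80 + 410 + 465) = 1,870; DTI = 1,870/5,400 = 34.6%.
Product A: score 630 ≥ 620; DTI 34.6% ≤ 36% → qualifies.
Product B: score 630 ≥ 620; DTI 34.6% ≤ 36% → qualifies.
Product C: score 630 < 640; DTI 34.6% ≤ 36% → does not qualify.
Qualifying: Product A, Product B. Lowest rate is 7.56% → Product A.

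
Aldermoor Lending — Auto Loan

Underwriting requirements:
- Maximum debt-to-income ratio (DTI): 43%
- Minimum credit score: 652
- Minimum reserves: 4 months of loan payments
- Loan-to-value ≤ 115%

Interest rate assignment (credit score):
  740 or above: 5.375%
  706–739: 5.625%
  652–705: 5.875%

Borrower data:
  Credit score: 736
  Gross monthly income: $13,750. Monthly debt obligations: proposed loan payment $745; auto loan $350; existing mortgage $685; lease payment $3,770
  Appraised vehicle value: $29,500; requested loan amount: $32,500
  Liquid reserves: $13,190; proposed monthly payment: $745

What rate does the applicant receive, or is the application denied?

Approved at 5.625%

Credit score 736 ≥ 652 (meets minimum)
LTV: 32,500 ÷ 29,500 = 110.2%, within 115% cap
Reserves: 13,190 ÷ 745 = 17.7 months (meets 4-month minimum)
Total monthly debts = (745 + 350 + 685 + 3,770) = 5,550. DTI: 5,550 ÷ 13,750 = 40.4%, within the 43% cap
All requirements met. Score 736 falls in the 706–739 tier → 5.625%.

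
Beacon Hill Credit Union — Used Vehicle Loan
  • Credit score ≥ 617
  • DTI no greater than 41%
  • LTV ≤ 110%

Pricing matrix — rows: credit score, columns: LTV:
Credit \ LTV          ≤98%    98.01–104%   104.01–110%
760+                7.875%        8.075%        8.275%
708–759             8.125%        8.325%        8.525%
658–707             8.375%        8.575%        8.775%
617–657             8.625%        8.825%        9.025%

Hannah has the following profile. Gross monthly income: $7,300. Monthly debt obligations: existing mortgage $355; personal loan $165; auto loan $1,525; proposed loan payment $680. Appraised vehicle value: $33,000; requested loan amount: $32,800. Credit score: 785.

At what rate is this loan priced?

Credit score 785 ≥ 617; Total monthly debts = (355 + 165 + 1,525 + 680) = 2,725. DTI: 2,725 ÷ 7,300 = 37.3%, within the 41% cap
LTV = 32,800/33,000 = 99.4% ≤ 110%
Row: 785 falls in 760+. Column: 99.4% falls in 98.01–104%. Rate = 8.075%.

8.075%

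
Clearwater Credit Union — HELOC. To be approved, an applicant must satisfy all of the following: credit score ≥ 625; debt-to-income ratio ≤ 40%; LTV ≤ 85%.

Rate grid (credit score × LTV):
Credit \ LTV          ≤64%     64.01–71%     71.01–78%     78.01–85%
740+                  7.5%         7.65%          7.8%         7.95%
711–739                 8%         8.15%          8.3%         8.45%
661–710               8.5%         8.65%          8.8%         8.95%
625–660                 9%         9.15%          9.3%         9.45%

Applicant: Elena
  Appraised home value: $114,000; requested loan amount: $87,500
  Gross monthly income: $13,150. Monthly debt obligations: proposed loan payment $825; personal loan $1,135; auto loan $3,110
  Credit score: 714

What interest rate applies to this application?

Credit score 714 ≥ 625; Total monthly debts = (825 + 1,135 + 3,110) = 5,070. Debt-to-income = 5,070/13,150 = 38.6% — meets 40% limit
LTV = 87,500/114,000 = 76.8% ≤ 85%
Score 714 is in the 711–739 band; LTV 76.8% is in the 71.01–78% band → 8.3%.

8.3%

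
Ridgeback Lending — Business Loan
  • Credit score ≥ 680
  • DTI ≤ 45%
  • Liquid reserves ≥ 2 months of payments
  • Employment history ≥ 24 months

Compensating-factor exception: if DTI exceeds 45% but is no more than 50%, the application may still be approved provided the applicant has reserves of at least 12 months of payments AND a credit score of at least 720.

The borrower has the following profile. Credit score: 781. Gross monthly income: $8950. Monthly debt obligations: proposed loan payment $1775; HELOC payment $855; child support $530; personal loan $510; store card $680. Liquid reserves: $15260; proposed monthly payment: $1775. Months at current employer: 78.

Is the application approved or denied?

Credit score 781 ≥ 680 (meets base)
Total debts = (1,775 + 855 + 530 + 510 + 680) = 4,350. DTI: 4,350 ÷ 8,950 = 48.6%, over the 45% base limit.
Liquid reserves cover 15,260/1,775 = 8.6 months — ≥ 2 required
Employment 78 ≥ 24 months
DTI 48.6% is within the 45%–50% exception band; checking compensating factors.
Reserves 8.6 < 12 months; credit score 781 ≥ 720.
Override conditions not both satisfied; exception does not apply.

Denied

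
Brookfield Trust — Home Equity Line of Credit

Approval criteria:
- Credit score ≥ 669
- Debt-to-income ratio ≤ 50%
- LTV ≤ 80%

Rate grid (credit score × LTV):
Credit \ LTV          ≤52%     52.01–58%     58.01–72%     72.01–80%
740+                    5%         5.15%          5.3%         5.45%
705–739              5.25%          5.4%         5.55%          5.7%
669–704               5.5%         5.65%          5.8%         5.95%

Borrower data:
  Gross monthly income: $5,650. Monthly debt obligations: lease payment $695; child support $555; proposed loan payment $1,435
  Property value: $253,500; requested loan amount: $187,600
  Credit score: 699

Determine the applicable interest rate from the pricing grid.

Credit score 699 ≥ 669; Total monthly debts = (695 + 555 + 1,435) = 2,685. DTI = 2,685/5,650 = 47.5% ≤ 50%
LTV: 187,600 ÷ 253,500 = 74%, within 80% cap
Row: 699 falls in 669–704. Column: 74% falls in 72.01–80%. Rate = 5.95%.

5.95%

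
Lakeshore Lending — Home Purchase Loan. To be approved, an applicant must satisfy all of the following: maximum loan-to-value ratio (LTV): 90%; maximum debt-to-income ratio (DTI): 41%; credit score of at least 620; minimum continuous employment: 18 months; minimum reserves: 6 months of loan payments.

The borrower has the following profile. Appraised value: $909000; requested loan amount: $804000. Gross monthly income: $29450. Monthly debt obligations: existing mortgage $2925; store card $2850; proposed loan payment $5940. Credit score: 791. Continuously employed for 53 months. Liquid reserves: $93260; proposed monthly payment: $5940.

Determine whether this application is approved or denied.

Approved

Loan-to-value = 804,000/909,000 = 88.4% — pass (90% max)
Total monthly debts = (2,925 + 2,850 + 5,940) = 11,715. DTI = 11,715/29,450 = 39.8% ≤ 41%
Credit score 791 ≥ 620 (meets)
Employment 53 ≥ 18 months
Liquid reserves cover 93,260/5,940 = 15.7 months — ≥ 6 required
All criteria satisfied.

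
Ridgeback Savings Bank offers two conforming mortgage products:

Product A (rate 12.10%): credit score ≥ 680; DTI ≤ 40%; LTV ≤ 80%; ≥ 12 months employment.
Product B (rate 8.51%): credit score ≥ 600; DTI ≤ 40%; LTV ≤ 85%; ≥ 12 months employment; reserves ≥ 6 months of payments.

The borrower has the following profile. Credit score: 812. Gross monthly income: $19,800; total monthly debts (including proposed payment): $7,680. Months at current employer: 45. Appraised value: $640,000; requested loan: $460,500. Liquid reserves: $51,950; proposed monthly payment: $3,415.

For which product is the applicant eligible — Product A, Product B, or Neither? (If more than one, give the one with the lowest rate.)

DTI = 7,680/19,800 = 38.8%.
LTV = 460,500/640,000 = 72%.
Reserves = 51,950/3,415 = 15.2 months.
Product A: score 812 ≥ 680; DTI 38.8% ≤ 40%; LTV 72% ≤ 80%; employment 45 ≥ 12 mo → qualifies.
Product B: score 812 ≥ 600; DTI 38.8% ≤ 40%; LTV 72% ≤ 85%; employment 45 ≥ 12 mo; reserves 15.2 ≥ 6 mo → qualifies.
Qualifying: Product A, Product B. Lowest rate is 8.51% → Product B.

Product B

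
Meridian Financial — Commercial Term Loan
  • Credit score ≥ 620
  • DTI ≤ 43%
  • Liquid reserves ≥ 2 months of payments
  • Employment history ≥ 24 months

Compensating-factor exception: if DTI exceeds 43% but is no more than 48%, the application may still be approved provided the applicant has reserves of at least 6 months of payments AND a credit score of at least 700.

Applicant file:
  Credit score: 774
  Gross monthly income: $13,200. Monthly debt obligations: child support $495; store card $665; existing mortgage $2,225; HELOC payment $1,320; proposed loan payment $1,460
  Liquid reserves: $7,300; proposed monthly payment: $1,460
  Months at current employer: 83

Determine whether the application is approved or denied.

Credit score 774 ≥ 620 (meets base)
Total debts = (495 + 665 + 2,225 + 1,320 + 1,460) = 6,165. DTI = 6,165/13,200 = 46.7% > 43% — standard DTI limit exceeded.
Reserves = 7,300/1,460 = 5.0 months ≥ 2
Employment 83 ≥ 24 months
46.7% falls in the override range (43%–48%), so the compensating-factor test applies.
Reserves 5.0 < 6 months; credit score 774 ≥ 700.
Override conditions not both satisfied; exception does not apply.

Denied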